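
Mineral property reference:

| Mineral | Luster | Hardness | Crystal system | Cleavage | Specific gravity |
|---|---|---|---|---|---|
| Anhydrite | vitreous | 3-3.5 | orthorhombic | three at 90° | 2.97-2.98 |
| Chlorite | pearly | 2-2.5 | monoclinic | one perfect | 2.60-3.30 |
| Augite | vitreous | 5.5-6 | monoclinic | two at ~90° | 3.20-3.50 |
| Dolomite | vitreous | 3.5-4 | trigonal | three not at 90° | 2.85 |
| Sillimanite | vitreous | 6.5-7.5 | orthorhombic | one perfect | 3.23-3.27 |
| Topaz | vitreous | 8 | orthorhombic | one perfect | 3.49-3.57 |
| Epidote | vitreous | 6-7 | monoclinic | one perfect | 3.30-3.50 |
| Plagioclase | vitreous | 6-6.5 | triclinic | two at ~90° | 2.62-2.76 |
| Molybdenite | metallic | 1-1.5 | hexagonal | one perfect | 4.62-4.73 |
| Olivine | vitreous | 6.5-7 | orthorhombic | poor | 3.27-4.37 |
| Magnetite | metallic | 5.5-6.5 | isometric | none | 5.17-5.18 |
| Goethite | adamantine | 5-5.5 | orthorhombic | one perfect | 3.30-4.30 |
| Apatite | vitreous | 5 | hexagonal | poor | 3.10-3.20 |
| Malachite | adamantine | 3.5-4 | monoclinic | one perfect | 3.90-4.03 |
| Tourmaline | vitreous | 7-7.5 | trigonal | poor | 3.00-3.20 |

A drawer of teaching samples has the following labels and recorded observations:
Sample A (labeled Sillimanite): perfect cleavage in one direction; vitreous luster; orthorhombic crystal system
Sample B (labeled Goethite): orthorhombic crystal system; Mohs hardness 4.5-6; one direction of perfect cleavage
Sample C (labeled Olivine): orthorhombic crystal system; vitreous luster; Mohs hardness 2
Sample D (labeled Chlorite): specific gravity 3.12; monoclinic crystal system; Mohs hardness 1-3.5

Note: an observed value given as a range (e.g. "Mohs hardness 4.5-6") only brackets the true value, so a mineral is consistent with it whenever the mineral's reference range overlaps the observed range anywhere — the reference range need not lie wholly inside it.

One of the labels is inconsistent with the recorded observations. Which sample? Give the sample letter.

C

Sample A: nothing contradicts Sillimanite.
Sample B: nothing contradicts Goethite.
Sample C: Mohs hardness 2 is outside the reference for Olivine (hardness 6.5-7) — mislabeled.
Sample D: nothing contradicts Chlorite.
Sample C is the mislabeled one.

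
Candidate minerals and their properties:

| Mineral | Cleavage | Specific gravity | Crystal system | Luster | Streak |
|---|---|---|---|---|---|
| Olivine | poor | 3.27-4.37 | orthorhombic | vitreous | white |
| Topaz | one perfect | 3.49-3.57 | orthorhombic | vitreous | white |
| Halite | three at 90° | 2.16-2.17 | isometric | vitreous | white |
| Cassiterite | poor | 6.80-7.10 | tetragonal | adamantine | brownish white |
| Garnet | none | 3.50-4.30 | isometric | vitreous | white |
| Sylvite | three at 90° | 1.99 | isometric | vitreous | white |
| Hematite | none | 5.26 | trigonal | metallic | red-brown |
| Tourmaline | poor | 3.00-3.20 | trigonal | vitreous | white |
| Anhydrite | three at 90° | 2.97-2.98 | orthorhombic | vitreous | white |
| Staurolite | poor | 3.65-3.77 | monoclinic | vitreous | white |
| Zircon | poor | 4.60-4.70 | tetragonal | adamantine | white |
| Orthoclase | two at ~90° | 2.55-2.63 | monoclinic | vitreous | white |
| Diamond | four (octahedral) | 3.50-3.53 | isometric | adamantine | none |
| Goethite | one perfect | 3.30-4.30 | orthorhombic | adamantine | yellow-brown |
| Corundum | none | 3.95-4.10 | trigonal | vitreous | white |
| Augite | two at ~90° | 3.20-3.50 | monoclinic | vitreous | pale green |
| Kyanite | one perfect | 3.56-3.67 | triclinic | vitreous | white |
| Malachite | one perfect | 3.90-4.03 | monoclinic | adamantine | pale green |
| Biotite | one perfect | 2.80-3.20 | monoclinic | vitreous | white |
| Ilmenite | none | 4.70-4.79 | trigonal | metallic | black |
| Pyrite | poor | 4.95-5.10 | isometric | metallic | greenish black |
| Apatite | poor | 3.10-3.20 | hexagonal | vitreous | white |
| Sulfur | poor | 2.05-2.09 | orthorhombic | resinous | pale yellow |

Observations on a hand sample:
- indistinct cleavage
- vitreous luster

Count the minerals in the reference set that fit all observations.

4

Indistinct cleavage — leaves Olivine, Cassiterite, Tourmaline, Staurolite, Zircon, Pyrite, Apatite, Sulfur.
Vitreous luster rules out Cassiterite, Zircon, Pyrite, Sulfur.
Consistent with every observation: Apatite, Olivine, Staurolite, Tourmaline.
That is 4 minerals.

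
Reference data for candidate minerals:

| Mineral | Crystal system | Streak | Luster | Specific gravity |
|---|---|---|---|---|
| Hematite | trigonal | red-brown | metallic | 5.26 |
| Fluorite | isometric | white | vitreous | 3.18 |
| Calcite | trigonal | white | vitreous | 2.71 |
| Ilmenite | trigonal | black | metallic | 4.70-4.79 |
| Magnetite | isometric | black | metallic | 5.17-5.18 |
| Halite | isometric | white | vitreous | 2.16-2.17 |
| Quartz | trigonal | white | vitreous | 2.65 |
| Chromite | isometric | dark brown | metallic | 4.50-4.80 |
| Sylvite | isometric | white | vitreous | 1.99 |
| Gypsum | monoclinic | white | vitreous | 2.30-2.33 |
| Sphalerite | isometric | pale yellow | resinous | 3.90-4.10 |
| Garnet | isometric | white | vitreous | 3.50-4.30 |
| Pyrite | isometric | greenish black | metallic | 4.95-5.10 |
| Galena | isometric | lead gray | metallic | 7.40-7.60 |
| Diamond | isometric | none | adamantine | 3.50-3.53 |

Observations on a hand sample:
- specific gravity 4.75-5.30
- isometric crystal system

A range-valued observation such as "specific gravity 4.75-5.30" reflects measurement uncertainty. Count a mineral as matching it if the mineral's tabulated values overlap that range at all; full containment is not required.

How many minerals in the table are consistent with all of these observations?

3

Specific gravity 4.75-5.30: narrows the field to Hematite, Ilmenite, Magnetite, Chromite, Pyrite.
Isometric crystal system is inconsistent with Hematite, Ilmenite.
The minerals that satisfy all observations are Chromite, Magnetite, Pyrite.
That is 3 minerals.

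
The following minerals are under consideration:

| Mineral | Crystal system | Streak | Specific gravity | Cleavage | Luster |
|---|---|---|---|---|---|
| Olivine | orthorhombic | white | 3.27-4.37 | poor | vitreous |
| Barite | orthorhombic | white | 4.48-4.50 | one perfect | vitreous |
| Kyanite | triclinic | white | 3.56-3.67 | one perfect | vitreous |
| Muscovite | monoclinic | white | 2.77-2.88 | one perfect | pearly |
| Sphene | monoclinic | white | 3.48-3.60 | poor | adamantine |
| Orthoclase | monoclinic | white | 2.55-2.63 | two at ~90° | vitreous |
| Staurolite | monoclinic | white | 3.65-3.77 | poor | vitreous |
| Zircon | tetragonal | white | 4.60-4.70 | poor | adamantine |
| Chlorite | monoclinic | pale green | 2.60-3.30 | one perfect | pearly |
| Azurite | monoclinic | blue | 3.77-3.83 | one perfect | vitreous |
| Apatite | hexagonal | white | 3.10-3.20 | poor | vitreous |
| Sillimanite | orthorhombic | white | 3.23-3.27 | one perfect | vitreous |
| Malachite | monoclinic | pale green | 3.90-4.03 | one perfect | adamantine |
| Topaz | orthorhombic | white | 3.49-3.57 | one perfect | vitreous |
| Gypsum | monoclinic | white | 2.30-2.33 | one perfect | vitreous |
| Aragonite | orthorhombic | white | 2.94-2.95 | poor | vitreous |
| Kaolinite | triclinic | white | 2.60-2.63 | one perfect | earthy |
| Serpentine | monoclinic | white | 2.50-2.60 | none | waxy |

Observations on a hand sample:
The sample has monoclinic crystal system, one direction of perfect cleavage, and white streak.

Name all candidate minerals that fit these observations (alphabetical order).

Monoclinic crystal system — narrows the field to Muscovite, Sphene, Orthoclase, Staurolite, Chlorite, Azurite, Malachite, Gypsum, Serpentine.
One direction of perfect cleavage is inconsistent with Sphene, Orthoclase, Staurolite, Serpentine.
White streak — leaves Muscovite, Gypsum.
The minerals that satisfy all observations are Gypsum, Muscovite.

Gypsum, Muscovite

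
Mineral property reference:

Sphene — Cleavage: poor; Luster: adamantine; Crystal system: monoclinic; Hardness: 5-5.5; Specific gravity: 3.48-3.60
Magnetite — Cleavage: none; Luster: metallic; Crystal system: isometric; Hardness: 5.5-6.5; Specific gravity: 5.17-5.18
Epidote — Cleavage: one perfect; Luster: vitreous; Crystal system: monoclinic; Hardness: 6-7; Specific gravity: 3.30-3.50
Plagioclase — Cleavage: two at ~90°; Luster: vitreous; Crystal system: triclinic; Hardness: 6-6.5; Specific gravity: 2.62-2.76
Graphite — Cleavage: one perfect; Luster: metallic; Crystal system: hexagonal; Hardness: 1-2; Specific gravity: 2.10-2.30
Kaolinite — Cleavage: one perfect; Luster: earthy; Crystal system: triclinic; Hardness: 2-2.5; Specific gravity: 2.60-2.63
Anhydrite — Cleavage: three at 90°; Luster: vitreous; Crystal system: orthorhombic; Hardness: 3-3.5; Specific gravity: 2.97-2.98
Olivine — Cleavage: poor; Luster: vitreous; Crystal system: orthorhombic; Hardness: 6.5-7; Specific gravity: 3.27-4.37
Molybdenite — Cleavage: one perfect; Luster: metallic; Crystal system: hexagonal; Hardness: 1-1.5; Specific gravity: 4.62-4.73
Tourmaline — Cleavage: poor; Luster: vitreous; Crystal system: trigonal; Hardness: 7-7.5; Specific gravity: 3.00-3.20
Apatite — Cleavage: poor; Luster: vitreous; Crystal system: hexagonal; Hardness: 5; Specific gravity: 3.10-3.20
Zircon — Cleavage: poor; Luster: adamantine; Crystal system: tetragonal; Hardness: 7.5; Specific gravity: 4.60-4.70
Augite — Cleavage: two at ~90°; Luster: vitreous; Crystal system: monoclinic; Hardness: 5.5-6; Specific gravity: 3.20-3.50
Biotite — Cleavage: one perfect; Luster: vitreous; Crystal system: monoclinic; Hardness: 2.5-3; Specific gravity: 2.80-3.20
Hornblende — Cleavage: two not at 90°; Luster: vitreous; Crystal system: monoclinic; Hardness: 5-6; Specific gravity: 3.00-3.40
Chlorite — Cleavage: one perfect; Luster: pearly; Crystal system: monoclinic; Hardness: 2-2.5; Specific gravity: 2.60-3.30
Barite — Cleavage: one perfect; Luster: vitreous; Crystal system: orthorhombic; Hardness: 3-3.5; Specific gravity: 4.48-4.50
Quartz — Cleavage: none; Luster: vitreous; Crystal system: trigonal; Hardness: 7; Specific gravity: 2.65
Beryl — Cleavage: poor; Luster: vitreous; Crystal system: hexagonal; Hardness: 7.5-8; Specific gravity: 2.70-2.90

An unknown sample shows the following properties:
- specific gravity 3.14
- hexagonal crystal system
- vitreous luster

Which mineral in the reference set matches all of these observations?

Apatite

Specific gravity 3.14: narrows the field to Tourmaline, Apatite, Biotite, Hornblende, Chlorite.
Hexagonal crystal system: leaves Apatite.
Vitreous luster: no further eliminations.
The only mineral consistent with every observation is Apatite.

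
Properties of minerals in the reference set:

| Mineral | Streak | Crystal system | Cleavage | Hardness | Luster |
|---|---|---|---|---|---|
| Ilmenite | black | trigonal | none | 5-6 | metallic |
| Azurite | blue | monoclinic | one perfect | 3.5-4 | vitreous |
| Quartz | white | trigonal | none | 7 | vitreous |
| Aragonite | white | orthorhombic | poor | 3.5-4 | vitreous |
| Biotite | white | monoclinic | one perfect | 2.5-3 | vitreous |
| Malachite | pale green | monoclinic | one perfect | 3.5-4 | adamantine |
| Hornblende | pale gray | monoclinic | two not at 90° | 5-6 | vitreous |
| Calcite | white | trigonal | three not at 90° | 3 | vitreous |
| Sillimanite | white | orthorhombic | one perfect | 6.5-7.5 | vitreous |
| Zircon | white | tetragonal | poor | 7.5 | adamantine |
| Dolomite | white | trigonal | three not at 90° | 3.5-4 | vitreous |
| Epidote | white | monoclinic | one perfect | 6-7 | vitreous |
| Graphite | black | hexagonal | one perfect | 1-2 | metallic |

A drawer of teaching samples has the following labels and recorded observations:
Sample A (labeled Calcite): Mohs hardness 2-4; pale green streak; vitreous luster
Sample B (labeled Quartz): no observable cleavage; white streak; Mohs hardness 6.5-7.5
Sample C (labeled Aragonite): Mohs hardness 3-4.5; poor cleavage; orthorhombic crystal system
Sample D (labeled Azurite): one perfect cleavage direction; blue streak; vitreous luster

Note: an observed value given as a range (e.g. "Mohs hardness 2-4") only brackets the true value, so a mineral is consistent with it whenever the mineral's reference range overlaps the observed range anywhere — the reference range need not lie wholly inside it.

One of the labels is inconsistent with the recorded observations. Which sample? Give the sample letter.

A

Sample A: pale green streak is outside the reference for Calcite (white streak) — mislabeled.
Sample B: all recorded properties match Quartz.
Sample C: all recorded properties match Aragonite.
Sample D: all recorded properties match Azurite.
Sample A is the mislabeled one.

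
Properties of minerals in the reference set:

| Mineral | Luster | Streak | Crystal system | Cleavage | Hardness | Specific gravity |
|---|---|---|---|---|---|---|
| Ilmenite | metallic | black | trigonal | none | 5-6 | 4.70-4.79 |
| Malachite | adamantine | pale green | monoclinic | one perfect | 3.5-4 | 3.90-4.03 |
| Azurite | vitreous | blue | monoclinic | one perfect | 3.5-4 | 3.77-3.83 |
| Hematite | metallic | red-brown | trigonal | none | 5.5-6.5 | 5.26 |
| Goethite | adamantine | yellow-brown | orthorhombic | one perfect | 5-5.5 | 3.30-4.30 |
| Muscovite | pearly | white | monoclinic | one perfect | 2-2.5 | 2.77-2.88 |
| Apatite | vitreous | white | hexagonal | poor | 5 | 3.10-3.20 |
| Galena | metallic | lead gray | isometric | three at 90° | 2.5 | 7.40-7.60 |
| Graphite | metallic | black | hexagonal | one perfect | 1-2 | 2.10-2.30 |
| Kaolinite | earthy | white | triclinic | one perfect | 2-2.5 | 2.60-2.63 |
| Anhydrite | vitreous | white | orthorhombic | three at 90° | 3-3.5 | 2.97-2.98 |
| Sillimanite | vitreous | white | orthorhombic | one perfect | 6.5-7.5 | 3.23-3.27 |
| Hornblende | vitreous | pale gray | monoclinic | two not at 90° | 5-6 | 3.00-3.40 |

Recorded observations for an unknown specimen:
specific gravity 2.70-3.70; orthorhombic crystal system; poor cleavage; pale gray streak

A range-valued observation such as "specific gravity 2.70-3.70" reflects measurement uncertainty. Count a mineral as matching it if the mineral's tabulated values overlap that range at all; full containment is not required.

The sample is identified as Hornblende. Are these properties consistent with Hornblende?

Specific gravity 2.70-3.70 — consistent with Hornblende (SG 3.00-3.40).
Orthorhombic crystal system — Hornblende has monoclinic system; inconsistent.
Poor cleavage — Hornblende has cleavage two not at 90°; inconsistent.
Pale gray streak — consistent with Hornblende (pale gray streak).
2 of the observed properties are inconsistent with Hornblende.

Inconsistent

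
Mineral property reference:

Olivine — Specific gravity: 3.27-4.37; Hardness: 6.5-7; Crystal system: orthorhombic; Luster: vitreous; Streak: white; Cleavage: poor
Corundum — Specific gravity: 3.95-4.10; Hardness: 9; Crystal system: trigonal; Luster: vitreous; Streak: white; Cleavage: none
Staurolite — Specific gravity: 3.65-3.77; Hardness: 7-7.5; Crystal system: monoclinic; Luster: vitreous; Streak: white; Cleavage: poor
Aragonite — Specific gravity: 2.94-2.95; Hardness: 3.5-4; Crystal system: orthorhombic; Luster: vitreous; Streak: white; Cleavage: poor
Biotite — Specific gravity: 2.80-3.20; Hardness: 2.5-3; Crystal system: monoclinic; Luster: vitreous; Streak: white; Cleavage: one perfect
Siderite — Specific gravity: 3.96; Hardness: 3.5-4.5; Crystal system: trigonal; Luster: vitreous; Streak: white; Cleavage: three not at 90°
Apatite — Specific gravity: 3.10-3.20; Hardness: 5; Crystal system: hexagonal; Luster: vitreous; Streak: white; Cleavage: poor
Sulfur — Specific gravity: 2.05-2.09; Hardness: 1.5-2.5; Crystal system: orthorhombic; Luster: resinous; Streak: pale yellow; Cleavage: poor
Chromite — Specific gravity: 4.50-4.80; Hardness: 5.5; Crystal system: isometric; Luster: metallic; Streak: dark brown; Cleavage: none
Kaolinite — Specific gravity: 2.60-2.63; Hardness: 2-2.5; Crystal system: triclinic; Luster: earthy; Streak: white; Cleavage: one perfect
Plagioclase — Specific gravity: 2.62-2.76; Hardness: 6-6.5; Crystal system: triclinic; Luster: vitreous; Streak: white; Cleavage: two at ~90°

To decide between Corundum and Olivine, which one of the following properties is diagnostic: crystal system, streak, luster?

Crystal system: Corundum trigonal, Olivine orthorhombic — these differ.
Streak: both white — no difference.
Luster: both vitreous — no difference.
Crystal system is the diagnostic property here.

crystal system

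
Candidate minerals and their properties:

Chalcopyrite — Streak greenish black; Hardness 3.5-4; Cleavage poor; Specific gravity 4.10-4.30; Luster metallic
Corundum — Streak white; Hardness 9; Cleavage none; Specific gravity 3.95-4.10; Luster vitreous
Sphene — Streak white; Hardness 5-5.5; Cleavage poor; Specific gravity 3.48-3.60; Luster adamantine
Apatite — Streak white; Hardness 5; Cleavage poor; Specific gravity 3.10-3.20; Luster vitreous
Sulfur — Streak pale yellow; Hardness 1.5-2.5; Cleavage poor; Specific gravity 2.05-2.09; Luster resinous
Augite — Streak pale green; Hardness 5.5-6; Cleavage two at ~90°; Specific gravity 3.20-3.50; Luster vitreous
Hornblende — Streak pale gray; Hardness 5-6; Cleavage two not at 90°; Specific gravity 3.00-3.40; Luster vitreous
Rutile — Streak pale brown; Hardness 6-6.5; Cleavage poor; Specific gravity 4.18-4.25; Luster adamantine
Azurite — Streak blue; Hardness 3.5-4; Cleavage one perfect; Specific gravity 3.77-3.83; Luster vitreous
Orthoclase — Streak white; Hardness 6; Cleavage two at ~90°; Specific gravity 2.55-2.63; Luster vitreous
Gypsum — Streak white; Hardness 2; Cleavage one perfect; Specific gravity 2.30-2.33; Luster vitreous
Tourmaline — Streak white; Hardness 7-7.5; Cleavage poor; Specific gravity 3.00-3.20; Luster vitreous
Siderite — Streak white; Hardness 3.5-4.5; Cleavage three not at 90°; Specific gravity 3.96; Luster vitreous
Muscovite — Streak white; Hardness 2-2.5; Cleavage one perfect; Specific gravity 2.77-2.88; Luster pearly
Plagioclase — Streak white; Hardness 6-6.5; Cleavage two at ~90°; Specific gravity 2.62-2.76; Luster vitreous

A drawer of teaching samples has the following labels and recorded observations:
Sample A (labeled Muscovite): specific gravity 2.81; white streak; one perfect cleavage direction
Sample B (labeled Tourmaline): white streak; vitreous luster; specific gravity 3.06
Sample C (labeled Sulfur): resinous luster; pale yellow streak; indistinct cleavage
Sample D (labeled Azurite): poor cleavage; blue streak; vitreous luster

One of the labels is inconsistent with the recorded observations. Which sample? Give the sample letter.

Sample A: every observation is compatible with the reference values for Muscovite.
Sample B: every observation is compatible with the reference values for Tourmaline.
Sample C: every observation is compatible with the reference values for Sulfur.
Sample D: poor cleavage is outside the reference for Azurite (cleavage one perfect) — mislabeled.
The mislabeled specimen is D.

D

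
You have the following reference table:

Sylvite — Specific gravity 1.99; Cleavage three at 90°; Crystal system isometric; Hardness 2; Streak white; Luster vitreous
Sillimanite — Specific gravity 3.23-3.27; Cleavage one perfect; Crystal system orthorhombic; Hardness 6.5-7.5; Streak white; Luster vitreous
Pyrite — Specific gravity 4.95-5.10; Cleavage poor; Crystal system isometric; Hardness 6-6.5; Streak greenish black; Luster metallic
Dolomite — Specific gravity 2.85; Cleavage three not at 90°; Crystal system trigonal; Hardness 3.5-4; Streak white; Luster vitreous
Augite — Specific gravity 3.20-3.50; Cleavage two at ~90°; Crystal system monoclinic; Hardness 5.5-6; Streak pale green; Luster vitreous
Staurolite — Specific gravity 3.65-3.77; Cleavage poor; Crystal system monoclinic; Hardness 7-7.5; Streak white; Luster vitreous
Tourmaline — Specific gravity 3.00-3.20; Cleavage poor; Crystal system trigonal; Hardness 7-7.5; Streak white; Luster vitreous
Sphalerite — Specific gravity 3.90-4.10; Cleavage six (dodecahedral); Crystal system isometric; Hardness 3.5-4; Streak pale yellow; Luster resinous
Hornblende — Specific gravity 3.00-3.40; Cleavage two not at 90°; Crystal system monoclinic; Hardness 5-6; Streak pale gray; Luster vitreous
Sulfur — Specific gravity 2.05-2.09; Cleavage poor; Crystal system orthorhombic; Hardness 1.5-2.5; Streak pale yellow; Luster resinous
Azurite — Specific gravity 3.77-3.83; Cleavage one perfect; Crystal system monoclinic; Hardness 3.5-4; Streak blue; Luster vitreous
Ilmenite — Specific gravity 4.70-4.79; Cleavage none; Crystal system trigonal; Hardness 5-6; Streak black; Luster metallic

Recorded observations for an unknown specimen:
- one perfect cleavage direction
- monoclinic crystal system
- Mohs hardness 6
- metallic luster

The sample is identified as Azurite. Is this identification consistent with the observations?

One perfect cleavage direction — consistent with Azurite (cleavage one perfect).
Monoclinic crystal system — consistent with Azurite (monoclinic system).
Mohs hardness 6 — Azurite has hardness 3.5-4; a mismatch.
Metallic luster — Azurite has vitreous luster; a mismatch.
2 of the observed properties are inconsistent with Azurite.

Inconsistent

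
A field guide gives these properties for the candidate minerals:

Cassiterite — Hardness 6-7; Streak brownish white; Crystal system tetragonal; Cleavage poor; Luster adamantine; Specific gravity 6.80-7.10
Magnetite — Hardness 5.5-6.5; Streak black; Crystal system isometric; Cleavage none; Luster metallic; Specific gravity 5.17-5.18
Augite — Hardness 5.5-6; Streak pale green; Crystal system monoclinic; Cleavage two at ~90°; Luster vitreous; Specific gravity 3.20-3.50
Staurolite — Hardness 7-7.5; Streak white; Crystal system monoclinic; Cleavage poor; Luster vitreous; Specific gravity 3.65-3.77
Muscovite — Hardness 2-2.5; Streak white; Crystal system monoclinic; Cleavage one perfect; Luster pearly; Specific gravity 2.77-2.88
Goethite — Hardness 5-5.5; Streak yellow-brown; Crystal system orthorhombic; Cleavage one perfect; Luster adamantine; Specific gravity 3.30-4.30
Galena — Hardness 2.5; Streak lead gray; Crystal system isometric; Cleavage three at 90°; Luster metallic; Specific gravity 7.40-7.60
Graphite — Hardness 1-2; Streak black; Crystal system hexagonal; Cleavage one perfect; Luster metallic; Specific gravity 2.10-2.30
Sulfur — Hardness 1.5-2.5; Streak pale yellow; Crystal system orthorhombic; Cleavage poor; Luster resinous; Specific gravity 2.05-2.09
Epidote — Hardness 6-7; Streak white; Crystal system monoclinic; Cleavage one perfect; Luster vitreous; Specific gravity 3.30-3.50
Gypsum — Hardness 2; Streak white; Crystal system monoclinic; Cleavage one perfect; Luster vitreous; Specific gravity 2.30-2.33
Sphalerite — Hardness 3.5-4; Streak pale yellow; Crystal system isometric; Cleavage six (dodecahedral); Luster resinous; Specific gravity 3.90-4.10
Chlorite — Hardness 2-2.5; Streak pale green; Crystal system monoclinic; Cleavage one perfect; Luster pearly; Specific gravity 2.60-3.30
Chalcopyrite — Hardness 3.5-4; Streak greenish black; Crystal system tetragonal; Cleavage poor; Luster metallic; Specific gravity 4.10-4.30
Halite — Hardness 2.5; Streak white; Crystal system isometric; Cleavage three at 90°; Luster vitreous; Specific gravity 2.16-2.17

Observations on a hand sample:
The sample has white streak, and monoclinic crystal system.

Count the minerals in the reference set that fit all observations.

White streak: leaves Staurolite, Muscovite, Epidote, Gypsum, Halite.
Monoclinic crystal system is inconsistent with Halite.
Consistent with every observation: Epidote, Gypsum, Muscovite, Staurolite.
That is 4 minerals.

4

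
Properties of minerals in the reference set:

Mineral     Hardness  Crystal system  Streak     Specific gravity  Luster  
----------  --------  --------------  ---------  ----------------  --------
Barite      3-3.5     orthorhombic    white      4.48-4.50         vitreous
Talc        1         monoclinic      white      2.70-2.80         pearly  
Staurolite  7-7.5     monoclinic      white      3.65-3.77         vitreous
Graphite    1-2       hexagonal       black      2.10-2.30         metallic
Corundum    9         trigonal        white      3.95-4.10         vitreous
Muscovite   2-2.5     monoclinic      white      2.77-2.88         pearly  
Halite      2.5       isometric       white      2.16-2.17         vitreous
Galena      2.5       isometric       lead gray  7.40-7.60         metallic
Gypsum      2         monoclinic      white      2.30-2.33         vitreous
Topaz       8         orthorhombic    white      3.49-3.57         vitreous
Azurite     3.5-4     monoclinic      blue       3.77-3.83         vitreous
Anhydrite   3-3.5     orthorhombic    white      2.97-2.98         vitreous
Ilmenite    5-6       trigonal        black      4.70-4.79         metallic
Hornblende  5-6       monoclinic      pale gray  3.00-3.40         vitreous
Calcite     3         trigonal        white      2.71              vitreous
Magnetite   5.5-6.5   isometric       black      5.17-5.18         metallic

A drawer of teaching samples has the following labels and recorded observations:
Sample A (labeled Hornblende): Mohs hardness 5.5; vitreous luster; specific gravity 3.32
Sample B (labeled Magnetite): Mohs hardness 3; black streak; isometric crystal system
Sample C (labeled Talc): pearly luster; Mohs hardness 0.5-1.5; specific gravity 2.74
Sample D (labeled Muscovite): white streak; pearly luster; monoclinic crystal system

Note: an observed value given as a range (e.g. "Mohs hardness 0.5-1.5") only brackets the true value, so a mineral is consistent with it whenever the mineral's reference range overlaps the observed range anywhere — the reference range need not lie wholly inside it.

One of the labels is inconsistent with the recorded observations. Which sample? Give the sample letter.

B

Sample A: all recorded properties match Hornblende.
Sample B: Magnetite has hardness 5.5-6.5, but the record shows Mohs hardness 3 — this label is wrong.
Sample C: all recorded properties match Talc.
Sample D: all recorded properties match Muscovite.
The mislabeled specimen is B.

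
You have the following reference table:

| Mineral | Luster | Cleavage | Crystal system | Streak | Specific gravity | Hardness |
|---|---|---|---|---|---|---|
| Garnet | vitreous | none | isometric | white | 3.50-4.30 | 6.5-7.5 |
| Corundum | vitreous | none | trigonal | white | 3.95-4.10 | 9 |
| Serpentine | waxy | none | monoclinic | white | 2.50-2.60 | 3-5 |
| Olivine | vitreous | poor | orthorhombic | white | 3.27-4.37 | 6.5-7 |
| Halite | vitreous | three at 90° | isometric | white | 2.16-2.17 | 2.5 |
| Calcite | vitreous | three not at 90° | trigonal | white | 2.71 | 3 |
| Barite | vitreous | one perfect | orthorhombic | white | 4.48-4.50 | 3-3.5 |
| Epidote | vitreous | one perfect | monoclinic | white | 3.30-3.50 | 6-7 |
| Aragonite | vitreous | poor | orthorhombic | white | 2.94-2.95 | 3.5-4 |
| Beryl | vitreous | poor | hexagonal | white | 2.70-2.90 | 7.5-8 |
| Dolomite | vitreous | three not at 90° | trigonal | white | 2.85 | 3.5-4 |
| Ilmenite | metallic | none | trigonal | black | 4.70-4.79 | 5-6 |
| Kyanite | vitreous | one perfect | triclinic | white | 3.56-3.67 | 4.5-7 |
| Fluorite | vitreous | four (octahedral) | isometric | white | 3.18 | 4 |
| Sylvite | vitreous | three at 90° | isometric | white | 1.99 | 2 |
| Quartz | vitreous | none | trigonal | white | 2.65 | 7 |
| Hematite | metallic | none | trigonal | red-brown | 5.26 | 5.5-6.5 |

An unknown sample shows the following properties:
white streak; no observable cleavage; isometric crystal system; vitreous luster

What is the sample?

White streak rules out Ilmenite, Hematite.
No observable cleavage — narrows the field to Garnet, Corundum, Serpentine, Quartz.
Isometric crystal system — leaves Garnet.
Vitreous luster — all remaining candidates fit.
The only mineral consistent with every observation is Garnet.

Garnet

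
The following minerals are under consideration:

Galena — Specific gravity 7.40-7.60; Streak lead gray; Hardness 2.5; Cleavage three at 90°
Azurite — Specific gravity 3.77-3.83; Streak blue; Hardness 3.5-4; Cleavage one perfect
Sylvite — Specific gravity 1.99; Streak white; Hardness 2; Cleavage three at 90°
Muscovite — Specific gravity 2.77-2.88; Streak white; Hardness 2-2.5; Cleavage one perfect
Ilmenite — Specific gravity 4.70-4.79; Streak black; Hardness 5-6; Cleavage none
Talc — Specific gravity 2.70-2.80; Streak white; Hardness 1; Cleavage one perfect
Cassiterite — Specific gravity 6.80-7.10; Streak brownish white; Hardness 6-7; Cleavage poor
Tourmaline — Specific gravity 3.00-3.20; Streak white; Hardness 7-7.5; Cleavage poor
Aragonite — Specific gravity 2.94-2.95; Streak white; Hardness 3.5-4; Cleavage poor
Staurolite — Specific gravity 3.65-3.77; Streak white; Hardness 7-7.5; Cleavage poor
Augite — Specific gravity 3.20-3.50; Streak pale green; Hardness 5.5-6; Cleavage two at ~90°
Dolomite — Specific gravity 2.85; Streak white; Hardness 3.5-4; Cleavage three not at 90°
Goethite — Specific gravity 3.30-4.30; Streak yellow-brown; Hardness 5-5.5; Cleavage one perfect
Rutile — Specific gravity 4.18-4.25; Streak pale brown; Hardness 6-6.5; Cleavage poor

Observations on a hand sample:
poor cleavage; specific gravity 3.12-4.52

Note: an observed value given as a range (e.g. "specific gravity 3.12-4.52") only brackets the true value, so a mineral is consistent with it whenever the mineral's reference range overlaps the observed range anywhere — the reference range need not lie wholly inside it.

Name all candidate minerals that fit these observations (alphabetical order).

Rutile, Staurolite, Tourmaline

Poor cleavage: only Cassiterite, Tourmaline, Aragonite, Staurolite, Rutile remain.
Specific gravity 3.12-4.52 rules out Cassiterite, Aragonite.
The minerals that satisfy all observations are Rutile, Staurolite, Tourmaline.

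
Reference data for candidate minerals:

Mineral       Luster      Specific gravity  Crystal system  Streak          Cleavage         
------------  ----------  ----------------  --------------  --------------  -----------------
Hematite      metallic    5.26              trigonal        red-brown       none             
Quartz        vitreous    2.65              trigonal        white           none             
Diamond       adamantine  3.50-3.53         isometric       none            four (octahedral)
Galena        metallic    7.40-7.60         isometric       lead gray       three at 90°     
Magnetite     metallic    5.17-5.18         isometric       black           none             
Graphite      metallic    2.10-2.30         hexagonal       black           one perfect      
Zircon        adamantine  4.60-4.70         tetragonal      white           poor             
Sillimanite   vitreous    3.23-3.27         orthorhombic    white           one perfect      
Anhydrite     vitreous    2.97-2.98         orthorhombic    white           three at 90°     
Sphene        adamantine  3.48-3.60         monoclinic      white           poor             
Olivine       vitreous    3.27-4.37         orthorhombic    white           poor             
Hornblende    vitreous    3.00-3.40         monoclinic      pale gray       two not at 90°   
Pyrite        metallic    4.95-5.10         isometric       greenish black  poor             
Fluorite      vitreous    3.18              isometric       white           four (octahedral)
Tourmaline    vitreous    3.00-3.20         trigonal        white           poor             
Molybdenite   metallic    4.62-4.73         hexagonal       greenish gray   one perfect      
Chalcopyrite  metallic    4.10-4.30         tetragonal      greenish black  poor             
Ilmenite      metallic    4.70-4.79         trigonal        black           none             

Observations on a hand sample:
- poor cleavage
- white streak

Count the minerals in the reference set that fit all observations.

Poor cleavage — leaves Zircon, Sphene, Olivine, Pyrite, Tourmaline, Chalcopyrite.
White streak is inconsistent with Pyrite, Chalcopyrite.
Consistent with every observation: Olivine, Sphene, Tourmaline, Zircon.
That is 4 minerals.

4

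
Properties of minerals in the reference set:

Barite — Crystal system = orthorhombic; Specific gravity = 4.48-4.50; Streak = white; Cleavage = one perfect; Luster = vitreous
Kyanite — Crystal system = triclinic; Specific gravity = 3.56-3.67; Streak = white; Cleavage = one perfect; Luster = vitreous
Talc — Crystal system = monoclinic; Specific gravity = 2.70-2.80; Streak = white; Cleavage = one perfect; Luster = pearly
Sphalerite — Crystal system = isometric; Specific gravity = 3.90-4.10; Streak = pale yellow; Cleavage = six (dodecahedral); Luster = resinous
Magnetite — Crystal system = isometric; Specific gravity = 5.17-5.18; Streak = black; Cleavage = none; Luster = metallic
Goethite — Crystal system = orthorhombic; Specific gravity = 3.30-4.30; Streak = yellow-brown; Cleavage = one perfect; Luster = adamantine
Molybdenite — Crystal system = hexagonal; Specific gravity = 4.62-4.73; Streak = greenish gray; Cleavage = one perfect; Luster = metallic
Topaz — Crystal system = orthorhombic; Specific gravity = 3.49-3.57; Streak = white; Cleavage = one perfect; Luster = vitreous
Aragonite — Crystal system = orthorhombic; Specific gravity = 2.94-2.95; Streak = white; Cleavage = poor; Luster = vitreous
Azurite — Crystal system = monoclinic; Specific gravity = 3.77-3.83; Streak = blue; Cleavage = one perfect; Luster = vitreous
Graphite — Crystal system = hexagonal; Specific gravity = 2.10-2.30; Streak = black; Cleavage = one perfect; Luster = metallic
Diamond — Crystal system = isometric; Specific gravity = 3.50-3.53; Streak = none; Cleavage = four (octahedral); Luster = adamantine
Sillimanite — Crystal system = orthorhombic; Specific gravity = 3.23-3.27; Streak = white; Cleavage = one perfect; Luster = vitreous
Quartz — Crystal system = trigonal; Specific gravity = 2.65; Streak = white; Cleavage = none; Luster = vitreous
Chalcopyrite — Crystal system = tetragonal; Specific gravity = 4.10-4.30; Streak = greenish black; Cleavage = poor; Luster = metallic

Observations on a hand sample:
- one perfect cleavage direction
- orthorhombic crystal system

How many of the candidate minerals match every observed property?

4

One perfect cleavage direction is inconsistent with Sphalerite, Magnetite, Aragonite, Diamond, Quartz, Chalcopyrite.
Orthorhombic crystal system: Barite, Goethite, Topaz, Sillimanite remain.
Remaining candidates: Barite, Goethite, Sillimanite, Topaz.
That is 4 minerals.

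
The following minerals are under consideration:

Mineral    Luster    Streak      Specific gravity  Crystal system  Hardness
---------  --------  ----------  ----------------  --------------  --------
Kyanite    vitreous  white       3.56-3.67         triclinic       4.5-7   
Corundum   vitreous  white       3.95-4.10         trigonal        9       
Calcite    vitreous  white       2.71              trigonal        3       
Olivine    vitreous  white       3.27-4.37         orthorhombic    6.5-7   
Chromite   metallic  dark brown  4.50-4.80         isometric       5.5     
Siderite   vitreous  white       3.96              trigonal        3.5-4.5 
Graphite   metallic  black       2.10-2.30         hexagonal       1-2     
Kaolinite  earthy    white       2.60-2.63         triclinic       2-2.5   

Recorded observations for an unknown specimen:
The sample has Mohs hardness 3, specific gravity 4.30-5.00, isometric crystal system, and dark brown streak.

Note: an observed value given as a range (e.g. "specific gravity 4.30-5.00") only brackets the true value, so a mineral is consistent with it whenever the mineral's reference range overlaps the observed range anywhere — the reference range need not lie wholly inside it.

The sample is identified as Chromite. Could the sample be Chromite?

Mohs hardness 3 — Chromite has hardness 5.5; inconsistent.
Specific gravity 4.30-5.00 — fits Chromite (SG 4.50-4.80).
Isometric crystal system — fits Chromite (isometric system).
Dark brown streak — fits Chromite (dark brown streak).
Chromite is excluded by the hardness.

No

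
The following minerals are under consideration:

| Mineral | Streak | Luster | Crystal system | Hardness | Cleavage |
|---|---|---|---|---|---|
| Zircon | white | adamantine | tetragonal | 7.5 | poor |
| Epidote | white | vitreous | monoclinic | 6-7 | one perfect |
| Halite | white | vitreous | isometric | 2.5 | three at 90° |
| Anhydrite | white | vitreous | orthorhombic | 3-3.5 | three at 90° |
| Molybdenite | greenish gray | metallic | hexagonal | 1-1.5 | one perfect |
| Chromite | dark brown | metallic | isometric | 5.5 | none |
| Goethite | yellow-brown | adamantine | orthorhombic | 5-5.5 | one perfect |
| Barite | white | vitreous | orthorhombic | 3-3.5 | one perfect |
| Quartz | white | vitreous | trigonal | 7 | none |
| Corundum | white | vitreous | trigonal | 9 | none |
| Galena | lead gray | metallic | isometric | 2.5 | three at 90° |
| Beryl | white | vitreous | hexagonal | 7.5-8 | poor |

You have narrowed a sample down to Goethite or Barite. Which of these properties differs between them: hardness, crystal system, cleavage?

hardness

Hardness: Goethite 5-5.5, Barite 3-3.5 — distinct.
Crystal system: both orthorhombic — same for both.
Cleavage: both one perfect — same for both.
Hardness is the diagnostic property here.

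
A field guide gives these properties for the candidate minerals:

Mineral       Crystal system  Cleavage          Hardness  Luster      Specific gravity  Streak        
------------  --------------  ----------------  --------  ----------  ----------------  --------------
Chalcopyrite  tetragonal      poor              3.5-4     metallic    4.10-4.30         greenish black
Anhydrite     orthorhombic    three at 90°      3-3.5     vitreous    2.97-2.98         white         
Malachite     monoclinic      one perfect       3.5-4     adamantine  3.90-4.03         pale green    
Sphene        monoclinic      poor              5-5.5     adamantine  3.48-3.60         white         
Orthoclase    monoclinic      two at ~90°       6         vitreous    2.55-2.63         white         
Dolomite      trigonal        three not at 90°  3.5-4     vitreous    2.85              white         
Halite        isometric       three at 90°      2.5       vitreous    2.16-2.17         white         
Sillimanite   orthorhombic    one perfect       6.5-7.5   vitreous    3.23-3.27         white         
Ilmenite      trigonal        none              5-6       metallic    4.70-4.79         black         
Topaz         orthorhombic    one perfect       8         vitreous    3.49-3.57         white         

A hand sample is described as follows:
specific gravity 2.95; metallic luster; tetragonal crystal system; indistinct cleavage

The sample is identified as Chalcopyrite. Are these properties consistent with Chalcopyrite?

Specific gravity 2.95 — Chalcopyrite has SG 4.10-4.30; which does not match.
Metallic luster — fits Chalcopyrite (metallic luster).
Tetragonal crystal system — fits Chalcopyrite (tetragonal system).
Indistinct cleavage — fits Chalcopyrite (cleavage poor).
Specific gravity alone is enough to reject Chalcopyrite.

No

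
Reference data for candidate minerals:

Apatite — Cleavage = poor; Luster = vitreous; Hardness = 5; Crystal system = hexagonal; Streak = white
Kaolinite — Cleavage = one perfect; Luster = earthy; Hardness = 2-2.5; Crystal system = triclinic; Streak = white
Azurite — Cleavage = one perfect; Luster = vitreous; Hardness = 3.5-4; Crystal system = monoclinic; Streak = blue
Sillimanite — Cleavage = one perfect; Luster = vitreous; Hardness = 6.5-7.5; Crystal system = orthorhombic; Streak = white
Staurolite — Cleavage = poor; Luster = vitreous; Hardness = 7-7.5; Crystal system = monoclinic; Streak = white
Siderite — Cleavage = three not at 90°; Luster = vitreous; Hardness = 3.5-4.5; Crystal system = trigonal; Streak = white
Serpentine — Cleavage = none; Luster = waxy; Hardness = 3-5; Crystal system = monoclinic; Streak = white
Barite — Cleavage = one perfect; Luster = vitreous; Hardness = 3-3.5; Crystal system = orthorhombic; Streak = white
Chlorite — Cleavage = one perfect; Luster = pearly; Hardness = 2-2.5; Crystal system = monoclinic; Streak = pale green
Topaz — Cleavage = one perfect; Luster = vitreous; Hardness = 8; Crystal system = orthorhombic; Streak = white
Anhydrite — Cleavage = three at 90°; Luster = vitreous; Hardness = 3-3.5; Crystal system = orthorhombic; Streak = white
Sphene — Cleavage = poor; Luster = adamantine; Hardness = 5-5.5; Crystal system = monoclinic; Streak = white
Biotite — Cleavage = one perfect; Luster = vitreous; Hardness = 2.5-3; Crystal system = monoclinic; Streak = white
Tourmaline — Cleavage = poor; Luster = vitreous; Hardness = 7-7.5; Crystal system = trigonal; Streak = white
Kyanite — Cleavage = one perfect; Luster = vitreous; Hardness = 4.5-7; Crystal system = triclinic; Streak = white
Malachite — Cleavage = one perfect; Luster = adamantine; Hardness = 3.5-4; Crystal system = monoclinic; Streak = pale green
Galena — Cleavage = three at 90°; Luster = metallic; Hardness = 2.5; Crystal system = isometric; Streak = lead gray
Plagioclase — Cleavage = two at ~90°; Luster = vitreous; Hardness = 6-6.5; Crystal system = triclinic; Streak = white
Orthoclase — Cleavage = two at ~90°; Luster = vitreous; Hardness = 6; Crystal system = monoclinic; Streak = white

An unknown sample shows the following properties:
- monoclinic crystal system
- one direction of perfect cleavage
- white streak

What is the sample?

Biotite

Monoclinic crystal system — only Azurite, Staurolite, Serpentine, Chlorite, Sphene, Biotite, Malachite, Orthoclase remain.
One direction of perfect cleavage excludes Staurolite, Serpentine, Sphene, Orthoclase.
White streak — leaves Biotite.
Only Biotite satisfies all observations.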